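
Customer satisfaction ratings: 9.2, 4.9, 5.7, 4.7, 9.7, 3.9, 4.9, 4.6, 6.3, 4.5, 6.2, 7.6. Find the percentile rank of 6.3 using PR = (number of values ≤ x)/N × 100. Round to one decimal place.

75.0

N = 12.
Strictly below 6.3: 8. Equal to 6.3: 1.
PR = 9/12 × 100 = 75.0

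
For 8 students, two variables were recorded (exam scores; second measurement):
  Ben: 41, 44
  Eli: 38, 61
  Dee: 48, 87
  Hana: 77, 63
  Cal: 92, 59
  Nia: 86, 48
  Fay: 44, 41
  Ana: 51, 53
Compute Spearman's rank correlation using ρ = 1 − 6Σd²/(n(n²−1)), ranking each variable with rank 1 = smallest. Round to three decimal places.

0.143

Ranks of variable 1: 2, 1, 4, 6, 8, 7, 3, 5
Ranks of variable 2: 2, 6, 8, 7, 5, 3, 1, 4
d = r₁ − r₂: 0, -5, -4, -1, 3, 4, 2, 1
d²: 0, 25, 16, 1, 9, 16, 4, 1; Σd² = 72
ρ = 1 − 6·72/(8·63) = 1 − 432/504 = 0.143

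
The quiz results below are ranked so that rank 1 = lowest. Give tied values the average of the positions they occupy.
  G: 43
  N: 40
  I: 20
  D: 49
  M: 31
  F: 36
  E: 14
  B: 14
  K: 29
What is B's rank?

Sorted (ascending): 14, 14, 20, 29, 31, 36, 40, 43, 49
The 2 values of 14 occupy positions 1–2 → average rank (1+2)/2 = 1.5.
B has value 14 → rank 1.5.

1.5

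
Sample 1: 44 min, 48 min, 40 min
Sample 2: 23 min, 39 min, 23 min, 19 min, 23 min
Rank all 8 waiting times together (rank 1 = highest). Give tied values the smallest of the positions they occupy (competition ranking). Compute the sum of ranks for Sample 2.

27

Sorted (descending): 48, 44, 40, 39, 23, 23, 23, 19
The 3 values of 23 occupy positions 5–7 → each gets rank 5.
Sample 2 values → pooled ranks: 23→5, 39→4, 23→5, 19→8, 23→5
Rank sum = 5 + 4 + 5 + 8 + 5 = 27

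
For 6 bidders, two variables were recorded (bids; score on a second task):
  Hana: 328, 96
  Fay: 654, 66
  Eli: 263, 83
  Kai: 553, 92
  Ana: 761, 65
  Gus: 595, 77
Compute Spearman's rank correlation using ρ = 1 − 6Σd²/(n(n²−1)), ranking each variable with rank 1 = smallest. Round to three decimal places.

Ranks of variable 1: 2, 5, 1, 3, 6, 4
Ranks of variable 2: 6, 2, 4, 5, 1, 3
d = r₁ − r₂: -4, 3, -3, -2, 5, 1
d²: 16, 9, 9, 4, 25, 1; Σd² = 64
ρ = 1 − 6·64/(6·35) = 1 − 384/210 = -0.829

-0.829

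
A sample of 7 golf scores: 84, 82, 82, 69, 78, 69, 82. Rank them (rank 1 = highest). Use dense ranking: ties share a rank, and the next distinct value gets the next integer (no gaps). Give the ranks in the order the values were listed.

1, 2, 2, 4, 3, 4, 2

Sorted (descending): 84, 82, 82, 82, 78, 69, 69
The 3 values of 82 share dense rank 2.
The 2 values of 69 share dense rank 4.
Remaining distinct values take the next consecutive integers.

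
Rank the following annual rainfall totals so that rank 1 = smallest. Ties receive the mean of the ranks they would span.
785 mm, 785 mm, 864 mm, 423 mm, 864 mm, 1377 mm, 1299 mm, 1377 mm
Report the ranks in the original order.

Sorted (ascending): 423, 785, 785, 864, 864, 1299, 1377, 1377
The 2 values of 785 occupy positions 2–3 → average rank (2+3)/2 = 2.5.
The 2 values of 864 occupy positions 4–5 → average rank (4+5)/2 = 4.5.
The 2 values of 1377 occupy positions 7–8 → average rank (7+8)/2 = 7.5.

2.5, 2.5, 4.5, 1, 4.5, 7.5, 6, 7.5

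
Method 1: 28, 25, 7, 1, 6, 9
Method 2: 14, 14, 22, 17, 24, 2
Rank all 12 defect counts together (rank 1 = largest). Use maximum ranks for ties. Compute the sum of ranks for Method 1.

Sorted (descending): 28, 25, 24, 22, 17, 14, 14, 9, 7, 6, 2, 1
The 2 values of 14 occupy positions 6–7 → each gets rank 7.
Method 1 values → pooled ranks: 28→1, 25→2, 7→9, 1→12, 6→10, 9→8
Rank sum = 1 + 2 + 9 + 12 + 10 + 8 = 42

42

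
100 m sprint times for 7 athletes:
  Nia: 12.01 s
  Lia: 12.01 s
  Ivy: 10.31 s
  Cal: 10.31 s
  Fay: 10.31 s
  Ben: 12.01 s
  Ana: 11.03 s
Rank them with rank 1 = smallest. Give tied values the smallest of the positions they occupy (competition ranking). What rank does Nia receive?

5

Sorted (ascending): 10.31, 10.31, 10.31, 11.03, 12.01, 12.01, 12.01
The 3 values of 10.31 occupy positions 1–3 → each gets rank 1.
The 3 values of 12.01 occupy positions 5–7 → each gets rank 5.
Nia has value 12.01 s → rank 5.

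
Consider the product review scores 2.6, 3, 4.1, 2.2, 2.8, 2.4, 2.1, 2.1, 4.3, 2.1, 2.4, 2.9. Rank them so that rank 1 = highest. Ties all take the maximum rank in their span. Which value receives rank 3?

3

Sorted (descending): 4.3, 4.1, 3, 2.9, 2.8, 2.6, 2.4, 2.4, 2.2, 2.1, 2.1, 2.1
The 2 values of 2.4 occupy positions 7–8 → each gets rank 8.
The 3 values of 2.1 occupy positions 10–12 → each gets rank 12.
Rank 3 → value 3.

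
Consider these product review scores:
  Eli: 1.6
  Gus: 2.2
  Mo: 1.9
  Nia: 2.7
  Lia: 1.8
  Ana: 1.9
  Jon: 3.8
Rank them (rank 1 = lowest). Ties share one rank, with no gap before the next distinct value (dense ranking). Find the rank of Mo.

3

Sorted (ascending): 1.6, 1.8, 1.9, 1.9, 2.2, 2.7, 3.8
The 2 values of 1.9 share dense rank 3.
Remaining distinct values take the next consecutive integers.
Mo has value 1.9 → rank 3.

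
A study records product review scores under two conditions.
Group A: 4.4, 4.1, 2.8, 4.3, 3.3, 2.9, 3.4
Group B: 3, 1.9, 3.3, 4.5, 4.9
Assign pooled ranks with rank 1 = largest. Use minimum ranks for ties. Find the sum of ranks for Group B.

31

Sorted (descending): 4.9, 4.5, 4.4, 4.3, 4.1, 3.4, 3.3, 3.3, 3, 2.9, 2.8, 1.9
The 2 values of 3.3 occupy positions 7–8 → each gets rank 7.
Group B values → pooled ranks: 3→9, 1.9→12, 3.3→7, 4.5→2, 4.9→1
Rank sum = 9 + 12 + 7 + 2 + 1 = 31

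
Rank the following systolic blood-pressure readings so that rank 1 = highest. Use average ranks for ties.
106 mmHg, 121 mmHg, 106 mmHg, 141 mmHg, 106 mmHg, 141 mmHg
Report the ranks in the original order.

Sorted (descending): 141, 141, 121, 106, 106, 106
The 2 values of 141 occupy positions 1–2 → average rank (1+2)/2 = 1.5.
The 3 values of 106 occupy positions 4–6 → average rank 5.

5, 3, 5, 1.5, 5, 1.5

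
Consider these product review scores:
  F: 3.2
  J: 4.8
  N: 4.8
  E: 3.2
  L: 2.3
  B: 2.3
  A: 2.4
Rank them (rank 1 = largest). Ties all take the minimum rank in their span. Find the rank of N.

Sorted (descending): 4.8, 4.8, 3.2, 3.2, 2.4, 2.3, 2.3
The 2 values of 4.8 occupy positions 1–2 → each gets rank 1.
The 2 values of 3.2 occupy positions 3–4 → each gets rank 3.
The 2 values of 2.3 occupy positions 6–7 → each gets rank 6.
N has value 4.8 → rank 1.

1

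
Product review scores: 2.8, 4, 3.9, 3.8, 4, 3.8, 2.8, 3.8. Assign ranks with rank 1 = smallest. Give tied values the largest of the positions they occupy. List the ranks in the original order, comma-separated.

Sorted (ascending): 2.8, 2.8, 3.8, 3.8, 3.8, 3.9, 4, 4
The 2 values of 2.8 occupy positions 1–2 → each gets rank 2.
The 3 values of 3.8 occupy positions 3–5 → each gets rank 5.
The 2 values of 4 occupy positions 7–8 → each gets rank 8.

2, 8, 6, 5, 8, 5, 2, 5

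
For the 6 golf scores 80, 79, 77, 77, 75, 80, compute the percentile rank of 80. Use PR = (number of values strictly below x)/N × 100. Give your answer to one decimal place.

N = 6.
Strictly below 80: 4. Equal to 80: 2.
PR = 4/6 × 100 = 66.7

66.7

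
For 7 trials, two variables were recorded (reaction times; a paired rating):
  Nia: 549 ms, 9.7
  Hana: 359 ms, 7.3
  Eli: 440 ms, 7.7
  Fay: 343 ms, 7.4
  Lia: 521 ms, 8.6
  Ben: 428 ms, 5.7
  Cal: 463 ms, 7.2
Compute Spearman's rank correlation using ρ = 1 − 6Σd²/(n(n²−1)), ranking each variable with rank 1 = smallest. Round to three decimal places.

0.571

Ranks of variable 1: 7, 2, 4, 1, 6, 3, 5
Ranks of variable 2: 7, 3, 5, 4, 6, 1, 2
d = r₁ − r₂: 0, -1, -1, -3, 0, 2, 3
d²: 0, 1, 1, 9, 0, 4, 9; Σd² = 24
ρ = 1 − 6·24/(7·48) = 1 − 144/336 = 0.571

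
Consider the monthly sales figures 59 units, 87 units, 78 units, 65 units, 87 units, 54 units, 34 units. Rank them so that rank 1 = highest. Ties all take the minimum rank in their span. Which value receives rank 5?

59

Sorted (descending): 87, 87, 78, 65, 59, 54, 34
The 2 values of 87 occupy positions 1–2 → each gets rank 1.
Rank 5 → value 59.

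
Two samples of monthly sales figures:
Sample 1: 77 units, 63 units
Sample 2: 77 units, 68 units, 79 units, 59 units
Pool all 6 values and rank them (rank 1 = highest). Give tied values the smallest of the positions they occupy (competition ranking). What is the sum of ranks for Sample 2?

13

Sorted (descending): 79, 77, 77, 68, 63, 59
The 2 values of 77 occupy positions 2–3 → each gets rank 2.
Sample 2 values → pooled ranks: 77→2, 68→4, 79→1, 59→6
Rank sum = 2 + 4 + 1 + 6 = 13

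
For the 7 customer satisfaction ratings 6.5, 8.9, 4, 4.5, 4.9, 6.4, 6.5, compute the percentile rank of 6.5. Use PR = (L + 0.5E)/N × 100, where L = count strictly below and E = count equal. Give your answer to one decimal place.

71.4

N = 7.
Strictly below 6.5: 4. Equal to 6.5: 2.
PR = (4 + 0.5·2)/7 × 100 = 71.4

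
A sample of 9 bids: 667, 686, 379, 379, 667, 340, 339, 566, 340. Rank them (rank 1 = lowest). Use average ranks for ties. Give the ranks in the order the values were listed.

Sorted (ascending): 339, 340, 340, 379, 379, 566, 667, 667, 686
The 2 values of 340 occupy positions 2–3 → average rank (2+3)/2 = 2.5.
The 2 values of 379 occupy positions 4–5 → average rank (4+5)/2 = 4.5.
The 2 values of 667 occupy positions 7–8 → average rank (7+8)/2 = 7.5.

7.5, 9, 4.5, 4.5, 7.5, 2.5, 1, 6, 2.5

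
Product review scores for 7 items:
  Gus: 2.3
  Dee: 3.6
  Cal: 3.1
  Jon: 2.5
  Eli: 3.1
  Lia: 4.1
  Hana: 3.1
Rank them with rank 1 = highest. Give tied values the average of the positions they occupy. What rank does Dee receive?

2

Sorted (descending): 4.1, 3.6, 3.1, 3.1, 3.1, 2.5, 2.3
The 3 values of 3.1 occupy positions 3–5 → average rank 4.
Dee has value 3.6 → rank 2.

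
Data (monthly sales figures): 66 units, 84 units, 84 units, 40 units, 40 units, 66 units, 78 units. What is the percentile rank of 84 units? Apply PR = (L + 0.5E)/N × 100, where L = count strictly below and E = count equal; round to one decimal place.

N = 7.
Strictly below 84: 5. Equal to 84: 2.
PR = (5 + 0.5·2)/7 × 100 = 85.7

85.7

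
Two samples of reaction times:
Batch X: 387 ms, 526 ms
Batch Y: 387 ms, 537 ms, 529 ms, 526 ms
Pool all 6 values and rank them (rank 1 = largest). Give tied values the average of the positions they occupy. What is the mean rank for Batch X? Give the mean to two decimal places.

4.50

Sorted (descending): 537, 529, 526, 526, 387, 387
The 2 values of 526 occupy positions 3–4 → average rank (3+4)/2 = 3.5.
The 2 values of 387 occupy positions 5–6 → average rank (5+6)/2 = 5.5.
Batch X values → pooled ranks: 387→5.5, 526→3.5
Mean rank = (5.5 + 3.5) / 2 = 4.50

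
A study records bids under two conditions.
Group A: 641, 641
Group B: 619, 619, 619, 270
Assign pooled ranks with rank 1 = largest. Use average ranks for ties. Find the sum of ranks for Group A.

3

Sorted (descending): 641, 641, 619, 619, 619, 270
The 2 values of 641 occupy positions 1–2 → average rank (1+2)/2 = 1.5.
The 3 values of 619 occupy positions 3–5 → average rank 4.
Group A values → pooled ranks: 641→1.5, 641→1.5
Rank sum = 1.5 + 1.5 = 3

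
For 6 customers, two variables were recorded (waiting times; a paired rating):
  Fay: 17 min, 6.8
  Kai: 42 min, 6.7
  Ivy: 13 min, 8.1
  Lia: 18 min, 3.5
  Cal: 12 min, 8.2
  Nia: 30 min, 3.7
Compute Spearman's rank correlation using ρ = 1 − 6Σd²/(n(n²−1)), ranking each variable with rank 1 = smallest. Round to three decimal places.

-0.771

Ranks of variable 1: 3, 6, 2, 4, 1, 5
Ranks of variable 2: 4, 3, 5, 1, 6, 2
d = r₁ − r₂: -1, 3, -3, 3, -5, 3
d²: 1, 9, 9, 9, 25, 9; Σd² = 62
ρ = 1 − 6·62/(6·35) = 1 − 372/210 = -0.771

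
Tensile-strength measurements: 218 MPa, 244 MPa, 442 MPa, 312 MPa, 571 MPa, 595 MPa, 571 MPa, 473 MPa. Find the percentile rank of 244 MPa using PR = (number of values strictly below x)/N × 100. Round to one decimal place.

12.5

N = 8.
Strictly below 244: 1. Equal to 244: 1.
PR = 1/8 × 100 = 12.5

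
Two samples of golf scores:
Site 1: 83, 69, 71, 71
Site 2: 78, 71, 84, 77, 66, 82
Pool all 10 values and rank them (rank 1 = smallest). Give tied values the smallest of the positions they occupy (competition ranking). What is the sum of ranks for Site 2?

Sorted (ascending): 66, 69, 71, 71, 71, 77, 78, 82, 83, 84
The 3 values of 71 occupy positions 3–5 → each gets rank 3.
Site 2 values → pooled ranks: 78→7, 71→3, 84→10, 77→6, 66→1, 82→8
Rank sum = 7 + 3 + 10 + 6 + 1 + 8 = 35

35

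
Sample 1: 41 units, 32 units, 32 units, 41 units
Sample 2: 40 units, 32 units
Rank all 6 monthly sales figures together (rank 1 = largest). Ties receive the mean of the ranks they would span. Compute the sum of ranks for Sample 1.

13

Sorted (descending): 41, 41, 40, 32, 32, 32
The 2 values of 41 occupy positions 1–2 → average rank (1+2)/2 = 1.5.
The 3 values of 32 occupy positions 4–6 → average rank 5.
Sample 1 values → pooled ranks: 41→1.5, 32→5, 32→5, 41→1.5
Rank sum = 1.5 + 5 + 5 + 1.5 = 13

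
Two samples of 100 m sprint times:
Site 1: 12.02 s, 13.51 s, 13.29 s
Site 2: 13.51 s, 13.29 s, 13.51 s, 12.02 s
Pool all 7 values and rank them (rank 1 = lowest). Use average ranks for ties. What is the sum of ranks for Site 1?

Sorted (ascending): 12.02, 12.02, 13.29, 13.29, 13.51, 13.51, 13.51
The 2 values of 12.02 occupy positions 1–2 → average rank (1+2)/2 = 1.5.
The 2 values of 13.29 occupy positions 3–4 → average rank (3+4)/2 = 3.5.
The 3 values of 13.51 occupy positions 5–7 → average rank 6.
Site 1 values → pooled ranks: 12.02→1.5, 13.51→6, 13.29→3.5
Rank sum = 1.5 + 6 + 3.5 = 11

11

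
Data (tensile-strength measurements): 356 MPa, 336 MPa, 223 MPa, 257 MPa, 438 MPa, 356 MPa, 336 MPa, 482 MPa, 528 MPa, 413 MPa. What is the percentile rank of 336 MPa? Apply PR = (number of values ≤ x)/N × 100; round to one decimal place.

N = 10.
Strictly below 336: 2. Equal to 336: 2.
PR = 4/10 × 100 = 40.0

40.0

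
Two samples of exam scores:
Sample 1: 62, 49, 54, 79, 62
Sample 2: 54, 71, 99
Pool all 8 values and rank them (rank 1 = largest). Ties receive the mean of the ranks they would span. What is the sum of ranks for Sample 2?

10.5

Sorted (descending): 99, 79, 71, 62, 62, 54, 54, 49
The 2 values of 62 occupy positions 4–5 → average rank (4+5)/2 = 4.5.
The 2 values of 54 occupy positions 6–7 → average rank (6+7)/2 = 6.5.
Sample 2 values → pooled ranks: 54→6.5, 71→3, 99→1
Rank sum = 6.5 + 3 + 1 = 10.5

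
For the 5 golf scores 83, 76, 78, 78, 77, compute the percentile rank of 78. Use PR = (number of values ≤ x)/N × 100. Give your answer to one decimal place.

N = 5.
Strictly below 78: 2. Equal to 78: 2.
PR = 4/5 × 100 = 80.0

80.0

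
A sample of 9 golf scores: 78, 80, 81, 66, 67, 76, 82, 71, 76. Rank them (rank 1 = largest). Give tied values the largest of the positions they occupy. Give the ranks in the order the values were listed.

4, 3, 2, 9, 8, 6, 1, 7, 6

Sorted (descending): 82, 81, 80, 78, 76, 76, 71, 67, 66
The 2 values of 76 occupy positions 5–6 → each gets rank 6.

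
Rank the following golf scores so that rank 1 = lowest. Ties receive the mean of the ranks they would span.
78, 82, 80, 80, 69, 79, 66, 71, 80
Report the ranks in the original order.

Sorted (ascending): 66, 69, 71, 78, 79, 80, 80, 80, 82
The 3 values of 80 occupy positions 6–8 → average rank 7.

4, 9, 7, 7, 2, 5, 1, 3, 7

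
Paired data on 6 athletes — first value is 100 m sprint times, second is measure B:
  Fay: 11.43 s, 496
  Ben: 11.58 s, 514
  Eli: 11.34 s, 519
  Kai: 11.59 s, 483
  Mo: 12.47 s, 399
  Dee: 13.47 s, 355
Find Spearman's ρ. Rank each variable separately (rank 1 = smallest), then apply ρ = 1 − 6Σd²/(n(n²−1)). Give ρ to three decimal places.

Ranks of variable 1: 2, 3, 1, 4, 5, 6
Ranks of variable 2: 4, 5, 6, 3, 2, 1
d = r₁ − r₂: -2, -2, -5, 1, 3, 5
d²: 4, 4, 25, 1, 9, 25; Σd² = 68
ρ = 1 − 6·68/(6·35) = 1 − 408/210 = -0.943

-0.943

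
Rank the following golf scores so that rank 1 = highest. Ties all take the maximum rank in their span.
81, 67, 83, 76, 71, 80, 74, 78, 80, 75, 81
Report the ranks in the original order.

3, 11, 1, 7, 10, 5, 9, 6, 5, 8, 3

Sorted (descending): 83, 81, 81, 80, 80, 78, 76, 75, 74, 71, 67
The 2 values of 81 occupy positions 2–3 → each gets rank 3.
The 2 values of 80 occupy positions 4–5 → each gets rank 5.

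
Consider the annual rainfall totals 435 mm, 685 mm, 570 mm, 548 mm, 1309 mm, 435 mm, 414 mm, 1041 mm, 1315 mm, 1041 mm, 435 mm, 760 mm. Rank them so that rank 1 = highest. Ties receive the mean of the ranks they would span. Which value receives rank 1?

1315

Sorted (descending): 1315, 1309, 1041, 1041, 760, 685, 570, 548, 435, 435, 435, 414
The 2 values of 1041 occupy positions 3–4 → average rank (3+4)/2 = 3.5.
The 3 values of 435 occupy positions 9–11 → average rank 10.
Rank 1 → value 1315.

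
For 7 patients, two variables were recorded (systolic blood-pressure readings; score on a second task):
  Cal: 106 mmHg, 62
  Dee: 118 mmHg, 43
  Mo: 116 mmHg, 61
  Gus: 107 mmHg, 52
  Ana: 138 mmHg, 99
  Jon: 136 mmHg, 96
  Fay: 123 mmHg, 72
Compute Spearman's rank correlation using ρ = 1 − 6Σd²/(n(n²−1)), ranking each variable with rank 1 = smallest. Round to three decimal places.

0.679

Ranks of variable 1: 1, 4, 3, 2, 7, 6, 5
Ranks of variable 2: 4, 1, 3, 2, 7, 6, 5
d = r₁ − r₂: -3, 3, 0, 0, 0, 0, 0
d²: 9, 9, 0, 0, 0, 0, 0; Σd² = 18
ρ = 1 − 6·18/(7·48) = 1 − 108/336 = 0.679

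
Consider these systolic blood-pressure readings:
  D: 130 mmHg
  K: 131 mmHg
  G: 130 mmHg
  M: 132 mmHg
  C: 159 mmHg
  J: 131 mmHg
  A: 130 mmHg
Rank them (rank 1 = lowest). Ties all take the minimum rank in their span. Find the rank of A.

Sorted (ascending): 130, 130, 130, 131, 131, 132, 159
The 3 values of 130 occupy positions 1–3 → each gets rank 1.
The 2 values of 131 occupy positions 4–5 → each gets rank 4.
A has value 130 mmHg → rank 1.

1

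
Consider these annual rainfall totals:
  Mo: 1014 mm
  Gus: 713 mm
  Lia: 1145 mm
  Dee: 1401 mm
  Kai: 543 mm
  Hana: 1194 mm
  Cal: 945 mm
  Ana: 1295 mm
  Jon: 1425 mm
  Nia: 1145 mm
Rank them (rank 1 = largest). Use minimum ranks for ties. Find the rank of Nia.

Sorted (descending): 1425, 1401, 1295, 1194, 1145, 1145, 1014, 945, 713, 543
The 2 values of 1145 occupy positions 5–6 → each gets rank 5.
Nia has value 1145 mm → rank 5.

5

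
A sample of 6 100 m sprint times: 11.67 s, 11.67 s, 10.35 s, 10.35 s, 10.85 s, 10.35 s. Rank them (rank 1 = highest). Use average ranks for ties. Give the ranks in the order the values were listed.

Sorted (descending): 11.67, 11.67, 10.85, 10.35, 10.35, 10.35
The 2 values of 11.67 occupy positions 1–2 → average rank (1+2)/2 = 1.5.
The 3 values of 10.35 occupy positions 4–6 → average rank 5.

1.5, 1.5, 5, 5, 3, 5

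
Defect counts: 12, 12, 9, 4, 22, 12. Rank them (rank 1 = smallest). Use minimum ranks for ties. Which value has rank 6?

Sorted (ascending): 4, 9, 12, 12, 12, 22
The 3 values of 12 occupy positions 3–5 → each gets rank 3.
Rank 6 → value 22.

22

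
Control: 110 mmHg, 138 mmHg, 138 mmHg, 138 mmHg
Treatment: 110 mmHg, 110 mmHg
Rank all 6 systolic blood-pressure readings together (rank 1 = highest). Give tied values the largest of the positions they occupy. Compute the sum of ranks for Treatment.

Sorted (descending): 138, 138, 138, 110, 110, 110
The 3 values of 138 occupy positions 1–3 → each gets rank 3.
The 3 values of 110 occupy positions 4–6 → each gets rank 6.
Treatment values → pooled ranks: 110→6, 110→6
Rank sum = 6 + 6 = 12

12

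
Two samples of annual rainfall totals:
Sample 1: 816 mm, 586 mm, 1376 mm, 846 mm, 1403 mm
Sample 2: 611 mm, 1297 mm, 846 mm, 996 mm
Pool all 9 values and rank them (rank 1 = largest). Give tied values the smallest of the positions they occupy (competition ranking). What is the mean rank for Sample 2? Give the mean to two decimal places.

5.00

Sorted (descending): 1403, 1376, 1297, 996, 846, 846, 816, 611, 586
The 2 values of 846 occupy positions 5–6 → each gets rank 5.
Sample 2 values → pooled ranks: 611→8, 1297→3, 846→5, 996→4
Mean rank = (8 + 3 + 5 + 4) / 4 = 5.00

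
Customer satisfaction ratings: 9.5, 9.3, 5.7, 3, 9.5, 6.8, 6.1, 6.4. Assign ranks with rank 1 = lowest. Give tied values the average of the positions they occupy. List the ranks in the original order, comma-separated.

Sorted (ascending): 3, 5.7, 6.1, 6.4, 6.8, 9.3, 9.5, 9.5
The 2 values of 9.5 occupy positions 7–8 → average rank (7+8)/2 = 7.5.

7.5, 6, 2, 1, 7.5, 5, 3, 4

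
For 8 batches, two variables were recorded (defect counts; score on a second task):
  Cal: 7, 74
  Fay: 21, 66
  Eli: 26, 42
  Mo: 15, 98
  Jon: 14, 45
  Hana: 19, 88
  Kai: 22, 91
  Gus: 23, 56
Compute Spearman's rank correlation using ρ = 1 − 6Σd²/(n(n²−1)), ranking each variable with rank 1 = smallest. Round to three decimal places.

-0.333

Ranks of variable 1: 1, 5, 8, 3, 2, 4, 6, 7
Ranks of variable 2: 5, 4, 1, 8, 2, 6, 7, 3
d = r₁ − r₂: -4, 1, 7, -5, 0, -2, -1, 4
d²: 16, 1, 49, 25, 0, 4, 1, 16; Σd² = 112
ρ = 1 − 6·112/(8·63) = 1 − 672/504 = -0.333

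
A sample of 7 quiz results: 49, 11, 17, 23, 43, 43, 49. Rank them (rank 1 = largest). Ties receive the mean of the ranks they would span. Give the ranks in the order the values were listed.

Sorted (descending): 49, 49, 43, 43, 23, 17, 11
The 2 values of 49 occupy positions 1–2 → average rank (1+2)/2 = 1.5.
The 2 values of 43 occupy positions 3–4 → average rank (3+4)/2 = 3.5.

1.5, 7, 6, 5, 3.5, 3.5, 1.5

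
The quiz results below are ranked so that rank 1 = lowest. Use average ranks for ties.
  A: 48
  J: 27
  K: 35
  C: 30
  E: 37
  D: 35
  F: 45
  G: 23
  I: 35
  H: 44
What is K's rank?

Sorted (ascending): 23, 27, 30, 35, 35, 35, 37, 44, 45, 48
The 3 values of 35 occupy positions 4–6 → average rank 5.
K has value 35 → rank 5.

5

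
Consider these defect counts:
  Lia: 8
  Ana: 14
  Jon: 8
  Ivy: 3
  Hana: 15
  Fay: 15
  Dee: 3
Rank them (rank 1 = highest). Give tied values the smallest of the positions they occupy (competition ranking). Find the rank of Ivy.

6

Sorted (descending): 15, 15, 14, 8, 8, 3, 3
The 2 values of 15 occupy positions 1–2 → each gets rank 1.
The 2 values of 8 occupy positions 4–5 → each gets rank 4.
The 2 values of 3 occupy positions 6–7 → each gets rank 6.
Ivy has value 3 → rank 6.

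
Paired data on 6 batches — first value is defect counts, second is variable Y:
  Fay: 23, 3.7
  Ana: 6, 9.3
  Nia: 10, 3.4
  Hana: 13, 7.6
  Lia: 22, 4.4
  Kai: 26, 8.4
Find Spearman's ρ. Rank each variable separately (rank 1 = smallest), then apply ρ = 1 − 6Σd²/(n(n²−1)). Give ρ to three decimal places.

Ranks of variable 1: 5, 1, 2, 3, 4, 6
Ranks of variable 2: 2, 6, 1, 4, 3, 5
d = r₁ − r₂: 3, -5, 1, -1, 1, 1
d²: 9, 25, 1, 1, 1, 1; Σd² = 38
ρ = 1 − 6·38/(6·35) = 1 − 228/210 = -0.086

-0.086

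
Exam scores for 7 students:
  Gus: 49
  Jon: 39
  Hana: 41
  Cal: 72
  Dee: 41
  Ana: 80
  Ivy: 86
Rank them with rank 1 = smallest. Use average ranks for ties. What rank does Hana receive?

Sorted (ascending): 39, 41, 41, 49, 72, 80, 86
The 2 values of 41 occupy positions 2–3 → average rank (2+3)/2 = 2.5.
Hana has value 41 → rank 2.5.

2.5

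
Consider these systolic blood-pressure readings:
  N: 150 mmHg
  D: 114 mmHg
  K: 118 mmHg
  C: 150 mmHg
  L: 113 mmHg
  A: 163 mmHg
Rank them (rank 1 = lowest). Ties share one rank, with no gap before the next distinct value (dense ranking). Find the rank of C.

Sorted (ascending): 113, 114, 118, 150, 150, 163
The 2 values of 150 share dense rank 4.
Remaining distinct values take the next consecutive integers.
C has value 150 mmHg → rank 4.

4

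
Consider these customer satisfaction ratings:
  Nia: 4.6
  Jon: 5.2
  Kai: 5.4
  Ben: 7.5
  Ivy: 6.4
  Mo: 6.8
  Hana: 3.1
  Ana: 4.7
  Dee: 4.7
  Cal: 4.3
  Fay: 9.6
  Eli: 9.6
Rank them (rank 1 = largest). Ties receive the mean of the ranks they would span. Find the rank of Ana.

Sorted (descending): 9.6, 9.6, 7.5, 6.8, 6.4, 5.4, 5.2, 4.7, 4.7, 4.6, 4.3, 3.1
The 2 values of 9.6 occupy positions 1–2 → average rank (1+2)/2 = 1.5.
The 2 values of 4.7 occupy positions 8–9 → average rank (8+9)/2 = 8.5.
Ana has value 4.7 → rank 8.5.

8.5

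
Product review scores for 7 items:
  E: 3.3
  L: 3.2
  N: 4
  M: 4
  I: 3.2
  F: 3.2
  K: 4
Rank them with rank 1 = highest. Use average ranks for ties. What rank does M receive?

Sorted (descending): 4, 4, 4, 3.3, 3.2, 3.2, 3.2
The 3 values of 4 occupy positions 1–3 → average rank 2.
The 3 values of 3.2 occupy positions 5–7 → average rank 6.
M has value 4 → rank 2.

2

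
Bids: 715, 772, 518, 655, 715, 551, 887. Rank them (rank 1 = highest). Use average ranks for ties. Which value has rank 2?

772

Sorted (descending): 887, 772, 715, 715, 655, 551, 518
The 2 values of 715 occupy positions 3–4 → average rank (3+4)/2 = 3.5.
Rank 2 → value 772.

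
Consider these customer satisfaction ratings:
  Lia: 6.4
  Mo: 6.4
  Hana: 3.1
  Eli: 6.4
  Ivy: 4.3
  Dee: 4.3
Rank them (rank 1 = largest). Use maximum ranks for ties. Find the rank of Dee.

5

Sorted (descending): 6.4, 6.4, 6.4, 4.3, 4.3, 3.1
The 3 values of 6.4 occupy positions 1–3 → each gets rank 3.
The 2 values of 4.3 occupy positions 4–5 → each gets rank 5.
Dee has value 4.3 → rank 5.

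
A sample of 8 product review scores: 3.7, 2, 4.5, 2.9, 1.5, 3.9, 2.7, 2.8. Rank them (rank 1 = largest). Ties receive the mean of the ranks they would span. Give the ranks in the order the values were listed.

3, 7, 1, 4, 8, 2, 6, 5

Sorted (descending): 4.5, 3.9, 3.7, 2.9, 2.8, 2.7, 2, 1.5
No ties — each value takes its position as its rank.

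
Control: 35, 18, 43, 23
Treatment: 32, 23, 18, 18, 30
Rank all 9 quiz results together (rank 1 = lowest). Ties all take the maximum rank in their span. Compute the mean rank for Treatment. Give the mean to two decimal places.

Sorted (ascending): 18, 18, 18, 23, 23, 30, 32, 35, 43
The 3 values of 18 occupy positions 1–3 → each gets rank 3.
The 2 values of 23 occupy positions 4–5 → each gets rank 5.
Treatment values → pooled ranks: 32→7, 23→5, 18→3, 18→3, 30→6
Mean rank = (7 + 5 + 3 + 3 + 6) / 5 = 4.80

4.80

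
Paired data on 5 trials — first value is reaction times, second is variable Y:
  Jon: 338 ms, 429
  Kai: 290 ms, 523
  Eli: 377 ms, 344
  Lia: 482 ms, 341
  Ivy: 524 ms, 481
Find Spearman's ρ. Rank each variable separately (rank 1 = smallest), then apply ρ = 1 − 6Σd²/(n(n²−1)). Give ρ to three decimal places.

Ranks of variable 1: 2, 1, 3, 4, 5
Ranks of variable 2: 3, 5, 2, 1, 4
d = r₁ − r₂: -1, -4, 1, 3, 1
d²: 1, 16, 1, 9, 1; Σd² = 28
ρ = 1 − 6·28/(5·24) = 1 − 168/120 = -0.400

-0.400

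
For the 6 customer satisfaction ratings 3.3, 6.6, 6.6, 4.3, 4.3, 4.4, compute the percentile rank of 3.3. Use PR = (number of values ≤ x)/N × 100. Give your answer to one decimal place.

N = 6.
Strictly below 3.3: 0. Equal to 3.3: 1.
PR = 1/6 × 100 = 16.7

16.7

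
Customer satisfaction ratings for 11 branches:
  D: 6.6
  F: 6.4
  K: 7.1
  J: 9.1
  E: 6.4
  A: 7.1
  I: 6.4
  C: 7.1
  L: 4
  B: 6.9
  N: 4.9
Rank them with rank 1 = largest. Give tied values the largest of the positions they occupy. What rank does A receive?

4

Sorted (descending): 9.1, 7.1, 7.1, 7.1, 6.9, 6.6, 6.4, 6.4, 6.4, 4.9, 4
The 3 values of 7.1 occupy positions 2–4 → each gets rank 4.
The 3 values of 6.4 occupy positions 7–9 → each gets rank 9.
A has value 7.1 → rank 4.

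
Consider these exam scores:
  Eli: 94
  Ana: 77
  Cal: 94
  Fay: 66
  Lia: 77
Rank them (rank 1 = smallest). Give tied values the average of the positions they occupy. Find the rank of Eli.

Sorted (ascending): 66, 77, 77, 94, 94
The 2 values of 77 occupy positions 2–3 → average rank (2+3)/2 = 2.5.
The 2 values of 94 occupy positions 4–5 → average rank (4+5)/2 = 4.5.
Eli has value 94 → rank 4.5.

4.5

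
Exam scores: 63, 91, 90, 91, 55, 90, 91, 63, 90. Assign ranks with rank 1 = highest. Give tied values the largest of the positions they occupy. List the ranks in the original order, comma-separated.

8, 3, 6, 3, 9, 6, 3, 8, 6

Sorted (descending): 91, 91, 91, 90, 90, 90, 63, 63, 55
The 3 values of 91 occupy positions 1–3 → each gets rank 3.
The 3 values of 90 occupy positions 4–6 → each gets rank 6.
The 2 values of 63 occupy positions 7–8 → each gets rank 8.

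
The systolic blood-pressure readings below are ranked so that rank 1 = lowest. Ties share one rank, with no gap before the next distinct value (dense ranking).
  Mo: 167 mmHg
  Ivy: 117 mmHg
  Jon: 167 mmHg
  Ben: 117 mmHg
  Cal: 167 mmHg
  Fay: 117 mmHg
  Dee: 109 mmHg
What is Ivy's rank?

Sorted (ascending): 109, 117, 117, 117, 167, 167, 167
The 3 values of 117 share dense rank 2.
The 3 values of 167 share dense rank 3.
Remaining distinct values take the next consecutive integers.
Ivy has value 117 mmHg → rank 2.

2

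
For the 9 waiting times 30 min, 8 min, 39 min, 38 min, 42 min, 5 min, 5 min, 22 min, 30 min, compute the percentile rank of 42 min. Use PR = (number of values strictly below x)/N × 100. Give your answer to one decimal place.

N = 9.
Strictly below 42: 8. Equal to 42: 1.
PR = 8/9 × 100 = 88.9

88.9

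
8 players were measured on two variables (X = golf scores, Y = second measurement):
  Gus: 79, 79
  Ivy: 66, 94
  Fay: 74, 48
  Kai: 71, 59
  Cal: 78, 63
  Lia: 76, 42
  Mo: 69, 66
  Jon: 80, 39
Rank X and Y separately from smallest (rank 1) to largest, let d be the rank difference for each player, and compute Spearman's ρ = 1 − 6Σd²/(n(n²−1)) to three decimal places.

Ranks of variable 1: 7, 1, 4, 3, 6, 5, 2, 8
Ranks of variable 2: 7, 8, 3, 4, 5, 2, 6, 1
d = r₁ − r₂: 0, -7, 1, -1, 1, 3, -4, 7
d²: 0, 49, 1, 1, 1, 9, 16, 49; Σd² = 126
ρ = 1 − 6·126/(8·63) = 1 − 756/504 = -0.500

-0.500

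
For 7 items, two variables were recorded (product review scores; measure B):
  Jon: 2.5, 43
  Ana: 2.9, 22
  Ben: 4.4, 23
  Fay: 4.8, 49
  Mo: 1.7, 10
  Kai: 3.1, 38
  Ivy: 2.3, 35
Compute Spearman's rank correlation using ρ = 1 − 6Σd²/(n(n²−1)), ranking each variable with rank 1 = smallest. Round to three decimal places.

0.536

Ranks of variable 1: 3, 4, 6, 7, 1, 5, 2
Ranks of variable 2: 6, 2, 3, 7, 1, 5, 4
d = r₁ − r₂: -3, 2, 3, 0, 0, 0, -2
d²: 9, 4, 9, 0, 0, 0, 4; Σd² = 26
ρ = 1 − 6·26/(7·48) = 1 − 156/336 = 0.536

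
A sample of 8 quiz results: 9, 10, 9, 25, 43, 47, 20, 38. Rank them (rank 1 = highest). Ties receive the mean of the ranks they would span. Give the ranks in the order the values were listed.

Sorted (descending): 47, 43, 38, 25, 20, 10, 9, 9
The 2 values of 9 occupy positions 7–8 → average rank (7+8)/2 = 7.5.

7.5, 6, 7.5, 4, 2, 1, 5, 3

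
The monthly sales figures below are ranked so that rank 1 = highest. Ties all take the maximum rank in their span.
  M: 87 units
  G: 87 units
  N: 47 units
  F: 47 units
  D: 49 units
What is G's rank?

2

Sorted (descending): 87, 87, 49, 47, 47
The 2 values of 87 occupy positions 1–2 → each gets rank 2.
The 2 values of 47 occupy positions 4–5 → each gets rank 5.
G has value 87 units → rank 2.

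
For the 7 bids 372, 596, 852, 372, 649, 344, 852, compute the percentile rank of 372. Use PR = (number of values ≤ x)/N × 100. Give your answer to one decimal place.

N = 7.
Strictly below 372: 1. Equal to 372: 2.
PR = 3/7 × 100 = 42.9

42.9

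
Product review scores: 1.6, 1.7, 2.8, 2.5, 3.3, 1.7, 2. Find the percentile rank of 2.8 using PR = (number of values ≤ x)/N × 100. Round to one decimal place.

N = 7.
Strictly below 2.8: 5. Equal to 2.8: 1.
PR = 6/7 × 100 = 85.7

85.7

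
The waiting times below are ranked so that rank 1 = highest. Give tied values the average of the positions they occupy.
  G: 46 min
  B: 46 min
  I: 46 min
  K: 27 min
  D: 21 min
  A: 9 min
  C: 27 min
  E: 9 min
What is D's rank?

6

Sorted (descending): 46, 46, 46, 27, 27, 21, 9, 9
The 3 values of 46 occupy positions 1–3 → average rank 2.
The 2 values of 27 occupy positions 4–5 → average rank (4+5)/2 = 4.5.
The 2 values of 9 occupy positions 7–8 → average rank (7+8)/2 = 7.5.
D has value 21 min → rank 6.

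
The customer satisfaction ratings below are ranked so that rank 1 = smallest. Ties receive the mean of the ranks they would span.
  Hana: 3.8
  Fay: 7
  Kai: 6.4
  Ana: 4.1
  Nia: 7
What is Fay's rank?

Sorted (ascending): 3.8, 4.1, 6.4, 7, 7
The 2 values of 7 occupy positions 4–5 → average rank (4+5)/2 = 4.5.
Fay has value 7 → rank 4.5.

4.5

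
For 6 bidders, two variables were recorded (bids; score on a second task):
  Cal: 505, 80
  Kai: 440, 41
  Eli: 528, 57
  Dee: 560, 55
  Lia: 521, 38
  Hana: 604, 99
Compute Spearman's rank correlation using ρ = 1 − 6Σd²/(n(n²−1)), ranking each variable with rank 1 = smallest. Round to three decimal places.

0.486

Ranks of variable 1: 2, 1, 4, 5, 3, 6
Ranks of variable 2: 5, 2, 4, 3, 1, 6
d = r₁ − r₂: -3, -1, 0, 2, 2, 0
d²: 9, 1, 0, 4, 4, 0; Σd² = 18
ρ = 1 − 6·18/(6·35) = 1 − 108/210 = 0.486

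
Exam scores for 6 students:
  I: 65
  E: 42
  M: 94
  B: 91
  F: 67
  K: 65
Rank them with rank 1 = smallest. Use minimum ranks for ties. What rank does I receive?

Sorted (ascending): 42, 65, 65, 67, 91, 94
The 2 values of 65 occupy positions 2–3 → each gets rank 2.
I has value 65 → rank 2.

2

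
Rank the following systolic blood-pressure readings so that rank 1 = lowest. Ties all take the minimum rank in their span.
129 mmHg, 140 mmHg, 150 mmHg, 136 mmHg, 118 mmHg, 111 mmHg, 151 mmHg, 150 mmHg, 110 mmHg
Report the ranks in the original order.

4, 6, 7, 5, 3, 2, 9, 7, 1

Sorted (ascending): 110, 111, 118, 129, 136, 140, 150, 150, 151
The 2 values of 150 occupy positions 7–8 → each gets rank 7.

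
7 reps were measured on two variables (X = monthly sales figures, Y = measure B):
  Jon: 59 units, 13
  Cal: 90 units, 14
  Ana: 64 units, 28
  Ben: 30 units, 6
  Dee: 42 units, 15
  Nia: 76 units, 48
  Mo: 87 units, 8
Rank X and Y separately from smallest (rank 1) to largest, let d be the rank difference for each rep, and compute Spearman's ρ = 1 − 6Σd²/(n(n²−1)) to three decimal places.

Ranks of variable 1: 3, 7, 4, 1, 2, 5, 6
Ranks of variable 2: 3, 4, 6, 1, 5, 7, 2
d = r₁ − r₂: 0, 3, -2, 0, -3, -2, 4
d²: 0, 9, 4, 0, 9, 4, 16; Σd² = 42
ρ = 1 − 6·42/(7·48) = 1 − 252/336 = 0.250

0.250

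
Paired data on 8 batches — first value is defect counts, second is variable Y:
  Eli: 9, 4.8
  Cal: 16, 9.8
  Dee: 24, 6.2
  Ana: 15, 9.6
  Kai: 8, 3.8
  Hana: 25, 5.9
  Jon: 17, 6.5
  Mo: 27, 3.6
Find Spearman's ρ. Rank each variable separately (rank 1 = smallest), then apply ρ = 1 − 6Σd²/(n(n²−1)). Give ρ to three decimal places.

-0.119

Ranks of variable 1: 2, 4, 6, 3, 1, 7, 5, 8
Ranks of variable 2: 3, 8, 5, 7, 2, 4, 6, 1
d = r₁ − r₂: -1, -4, 1, -4, -1, 3, -1, 7
d²: 1, 16, 1, 16, 1, 9, 1, 49; Σd² = 94
ρ = 1 − 6·94/(8·63) = 1 − 564/504 = -0.119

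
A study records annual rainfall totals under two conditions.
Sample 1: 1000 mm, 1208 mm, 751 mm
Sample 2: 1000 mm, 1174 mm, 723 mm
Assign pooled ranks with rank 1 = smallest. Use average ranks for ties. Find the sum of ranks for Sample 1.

11.5

Sorted (ascending): 723, 751, 1000, 1000, 1174, 1208
The 2 values of 1000 occupy positions 3–4 → average rank (3+4)/2 = 3.5.
Sample 1 values → pooled ranks: 1000→3.5, 1208→6, 751→2
Rank sum = 3.5 + 6 + 2 = 11.5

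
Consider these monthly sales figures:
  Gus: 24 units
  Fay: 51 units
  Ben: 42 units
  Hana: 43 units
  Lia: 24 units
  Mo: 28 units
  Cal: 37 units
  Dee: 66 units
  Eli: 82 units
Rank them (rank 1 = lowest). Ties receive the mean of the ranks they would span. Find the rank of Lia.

1.5

Sorted (ascending): 24, 24, 28, 37, 42, 43, 51, 66, 82
The 2 values of 24 occupy positions 1–2 → average rank (1+2)/2 = 1.5.
Lia has value 24 units → rank 1.5.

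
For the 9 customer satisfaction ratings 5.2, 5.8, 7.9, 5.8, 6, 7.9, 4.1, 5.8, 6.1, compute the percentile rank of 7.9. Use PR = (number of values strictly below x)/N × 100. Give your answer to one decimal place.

N = 9.
Strictly below 7.9: 7. Equal to 7.9: 2.
PR = 7/9 × 100 = 77.8

77.8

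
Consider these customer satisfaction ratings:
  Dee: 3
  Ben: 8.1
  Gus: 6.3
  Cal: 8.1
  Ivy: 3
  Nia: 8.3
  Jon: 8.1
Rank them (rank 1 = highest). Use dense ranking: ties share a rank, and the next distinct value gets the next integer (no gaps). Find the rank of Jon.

2

Sorted (descending): 8.3, 8.1, 8.1, 8.1, 6.3, 3, 3
The 3 values of 8.1 share dense rank 2.
The 2 values of 3 share dense rank 4.
Remaining distinct values take the next consecutive integers.
Jon has value 8.1 → rank 2.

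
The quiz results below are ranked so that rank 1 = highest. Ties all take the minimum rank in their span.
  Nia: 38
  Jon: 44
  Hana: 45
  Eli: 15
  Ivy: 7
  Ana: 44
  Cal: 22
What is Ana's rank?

Sorted (descending): 45, 44, 44, 38, 22, 15, 7
The 2 values of 44 occupy positions 2–3 → each gets rank 2.
Ana has value 44 → rank 2.

2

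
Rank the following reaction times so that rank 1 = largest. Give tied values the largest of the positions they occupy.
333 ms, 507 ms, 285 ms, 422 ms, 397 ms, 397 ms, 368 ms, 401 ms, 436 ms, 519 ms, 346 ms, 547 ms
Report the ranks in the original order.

11, 3, 12, 5, 8, 8, 9, 6, 4, 2, 10, 1

Sorted (descending): 547, 519, 507, 436, 422, 401, 397, 397, 368, 346, 333, 285
The 2 values of 397 occupy positions 7–8 → each gets rank 8.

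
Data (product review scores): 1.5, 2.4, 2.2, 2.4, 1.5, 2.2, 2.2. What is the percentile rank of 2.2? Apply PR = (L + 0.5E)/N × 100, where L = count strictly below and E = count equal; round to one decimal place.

50.0

N = 7.
Strictly below 2.2: 2. Equal to 2.2: 3.
PR = (2 + 0.5·3)/7 × 100 = 50.0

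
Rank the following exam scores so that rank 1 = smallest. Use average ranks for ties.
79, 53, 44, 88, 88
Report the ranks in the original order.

3, 2, 1, 4.5, 4.5

Sorted (ascending): 44, 53, 79, 88, 88
The 2 values of 88 occupy positions 4–5 → average rank (4+5)/2 = 4.5.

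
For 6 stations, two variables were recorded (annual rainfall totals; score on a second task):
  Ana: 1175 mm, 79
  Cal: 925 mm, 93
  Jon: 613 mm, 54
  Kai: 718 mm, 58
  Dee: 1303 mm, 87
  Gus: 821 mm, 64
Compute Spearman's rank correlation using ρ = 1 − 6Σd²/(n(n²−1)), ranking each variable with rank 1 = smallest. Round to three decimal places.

Ranks of variable 1: 5, 4, 1, 2, 6, 3
Ranks of variable 2: 4, 6, 1, 2, 5, 3
d = r₁ − r₂: 1, -2, 0, 0, 1, 0
d²: 1, 4, 0, 0, 1, 0; Σd² = 6
ρ = 1 − 6·6/(6·35) = 1 − 36/210 = 0.829

0.829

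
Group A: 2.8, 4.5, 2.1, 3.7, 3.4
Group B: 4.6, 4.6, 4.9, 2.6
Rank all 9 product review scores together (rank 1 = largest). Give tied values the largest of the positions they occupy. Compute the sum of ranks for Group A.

Sorted (descending): 4.9, 4.6, 4.6, 4.5, 3.7, 3.4, 2.8, 2.6, 2.1
The 2 values of 4.6 occupy positions 2–3 → each gets rank 3.
Group A values → pooled ranks: 2.8→7, 4.5→4, 2.1→9, 3.7→5, 3.4→6
Rank sum = 7 + 4 + 9 + 5 + 6 = 31

31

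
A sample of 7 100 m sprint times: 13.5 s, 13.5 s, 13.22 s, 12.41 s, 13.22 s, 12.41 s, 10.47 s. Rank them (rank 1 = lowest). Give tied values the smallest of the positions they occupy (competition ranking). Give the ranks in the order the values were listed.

Sorted (ascending): 10.47, 12.41, 12.41, 13.22, 13.22, 13.5, 13.5
The 2 values of 12.41 occupy positions 2–3 → each gets rank 2.
The 2 values of 13.22 occupy positions 4–5 → each gets rank 4.
The 2 values of 13.5 occupy positions 6–7 → each gets rank 6.

6, 6, 4, 2, 4, 2, 1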